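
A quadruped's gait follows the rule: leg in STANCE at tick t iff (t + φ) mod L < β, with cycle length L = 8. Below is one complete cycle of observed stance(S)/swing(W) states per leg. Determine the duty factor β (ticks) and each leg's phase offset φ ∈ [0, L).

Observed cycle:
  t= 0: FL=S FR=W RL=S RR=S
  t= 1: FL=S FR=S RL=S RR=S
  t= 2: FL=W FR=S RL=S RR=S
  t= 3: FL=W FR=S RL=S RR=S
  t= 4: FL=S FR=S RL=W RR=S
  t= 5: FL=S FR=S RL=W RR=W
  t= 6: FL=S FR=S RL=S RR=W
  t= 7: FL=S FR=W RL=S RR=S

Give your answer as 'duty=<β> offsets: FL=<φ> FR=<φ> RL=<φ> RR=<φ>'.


duty β = stance ticks per leg = 6
FL: stance ticks = 6; W→S at t=4 → φ=4
FR: stance ticks = 6; W→S at t=1 → φ=7
RL: stance ticks = 6; W→S at t=6 → φ=2
RR: stance ticks = 6; W→S at t=7 → φ=1

duty=6 offsets: FL=4 FR=7 RL=2 RR=1


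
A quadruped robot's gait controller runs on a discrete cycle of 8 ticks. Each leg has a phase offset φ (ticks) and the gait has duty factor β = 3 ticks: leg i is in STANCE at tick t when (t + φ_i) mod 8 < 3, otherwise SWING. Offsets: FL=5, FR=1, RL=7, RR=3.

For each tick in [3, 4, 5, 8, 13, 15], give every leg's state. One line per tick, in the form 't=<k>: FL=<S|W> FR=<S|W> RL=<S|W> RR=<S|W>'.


t=3: FL=S FR=W RL=S RR=W
t=4: FL=S FR=W RL=W RR=W
t=5: FL=S FR=W RL=W RR=S
t=8: FL=W FR=S RL=W RR=W
t=13: FL=S FR=W RL=W RR=S
t=15: FL=W FR=S RL=W RR=S

t=3: phase=(0,4,2,6) vs β=3 → FL=S FR=W RL=S RR=W
t=4: phase=(1,5,3,7) vs β=3 → FL=S FR=W RL=W RR=W
t=5: phase=(2,6,4,0) vs β=3 → FL=S FR=W RL=W RR=S
t=8: phase=(5,1,7,3) vs β=3 → FL=W FR=S RL=W RR=W
t=13: phase=(2,6,4,0) vs β=3 → FL=S FR=W RL=W RR=S
t=15: phase=(4,0,6,2) vs β=3 → FL=W FR=S RL=W RR=S


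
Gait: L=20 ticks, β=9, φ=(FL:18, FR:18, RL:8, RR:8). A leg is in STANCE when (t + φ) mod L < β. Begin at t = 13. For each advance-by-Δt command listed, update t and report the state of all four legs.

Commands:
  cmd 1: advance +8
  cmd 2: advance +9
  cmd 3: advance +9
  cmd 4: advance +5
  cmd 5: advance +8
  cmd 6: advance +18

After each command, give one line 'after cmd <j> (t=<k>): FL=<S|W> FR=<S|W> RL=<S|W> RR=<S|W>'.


start t=13: FL=W FR=W RL=S RR=S
cmd 1: advance +8 → t=21, phase=(19,19,9,9) → FL=W FR=W RL=W RR=W
cmd 2: advance +9 → t=30, phase=(8,8,18,18) → FL=S FR=S RL=W RR=W
cmd 3: advance +9 → t=39, phase=(17,17,7,7) → FL=W FR=W RL=S RR=S
cmd 4: advance +5 → t=44, phase=(2,2,12,12) → FL=S FR=S RL=W RR=W
cmd 5: advance +8 → t=52, phase=(10,10,0,0) → FL=W FR=W RL=S RR=S
cmd 6: advance +18 → t=70, phase=(8,8,18,18) → FL=S FR=S RL=W RR=W

after cmd 1 (t=21): FL=W FR=W RL=W RR=W
after cmd 2 (t=30): FL=S FR=S RL=W RR=W
after cmd 3 (t=39): FL=W FR=W RL=S RR=S
after cmd 4 (t=44): FL=S FR=S RL=W RR=W
after cmd 5 (t=52): FL=W FR=W RL=S RR=S
after cmd 6 (t=70): FL=S FR=S RL=W RR=W


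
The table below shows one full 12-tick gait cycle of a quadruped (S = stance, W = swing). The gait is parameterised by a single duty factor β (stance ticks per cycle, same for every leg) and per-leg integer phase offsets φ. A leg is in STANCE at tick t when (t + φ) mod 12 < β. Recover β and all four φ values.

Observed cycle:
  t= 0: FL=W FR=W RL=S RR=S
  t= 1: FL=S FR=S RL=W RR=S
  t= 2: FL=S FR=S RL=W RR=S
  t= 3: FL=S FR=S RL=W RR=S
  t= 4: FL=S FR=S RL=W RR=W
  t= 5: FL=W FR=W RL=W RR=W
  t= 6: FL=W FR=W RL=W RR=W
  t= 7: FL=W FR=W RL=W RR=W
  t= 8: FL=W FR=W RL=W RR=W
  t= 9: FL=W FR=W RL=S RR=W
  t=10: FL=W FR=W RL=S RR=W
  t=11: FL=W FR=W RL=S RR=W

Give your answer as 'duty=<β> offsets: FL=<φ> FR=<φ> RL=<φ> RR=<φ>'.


duty=4 offsets: FL=11 FR=11 RL=3 RR=0

duty β = stance ticks per leg = 4
FL: stance ticks = 4; W→S at t=1 → φ=11
FR: stance ticks = 4; W→S at t=1 → φ=11
RL: stance ticks = 4; W→S at t=9 → φ=3
RR: stance ticks = 4; W→S at t=0 → φ=0


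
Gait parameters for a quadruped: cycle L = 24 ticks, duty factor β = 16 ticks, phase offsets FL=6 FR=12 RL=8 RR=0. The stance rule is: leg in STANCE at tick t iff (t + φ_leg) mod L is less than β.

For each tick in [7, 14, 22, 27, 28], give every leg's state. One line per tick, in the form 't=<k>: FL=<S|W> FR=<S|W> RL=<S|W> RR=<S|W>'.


t=7: FL=S FR=W RL=S RR=S
t=14: FL=W FR=S RL=W RR=S
t=22: FL=S FR=S RL=S RR=W
t=27: FL=S FR=S RL=S RR=S
t=28: FL=S FR=W RL=S RR=S

t=7: phase=(13,19,15,7) vs β=16 → FL=S FR=W RL=S RR=S
t=14: phase=(20,2,22,14) vs β=16 → FL=W FR=S RL=W RR=S
t=22: phase=(4,10,6,22) vs β=16 → FL=S FR=S RL=S RR=W
t=27: phase=(9,15,11,3) vs β=16 → FL=S FR=S RL=S RR=S
t=28: phase=(10,16,12,4) vs β=16 → FL=S FR=W RL=S RR=S


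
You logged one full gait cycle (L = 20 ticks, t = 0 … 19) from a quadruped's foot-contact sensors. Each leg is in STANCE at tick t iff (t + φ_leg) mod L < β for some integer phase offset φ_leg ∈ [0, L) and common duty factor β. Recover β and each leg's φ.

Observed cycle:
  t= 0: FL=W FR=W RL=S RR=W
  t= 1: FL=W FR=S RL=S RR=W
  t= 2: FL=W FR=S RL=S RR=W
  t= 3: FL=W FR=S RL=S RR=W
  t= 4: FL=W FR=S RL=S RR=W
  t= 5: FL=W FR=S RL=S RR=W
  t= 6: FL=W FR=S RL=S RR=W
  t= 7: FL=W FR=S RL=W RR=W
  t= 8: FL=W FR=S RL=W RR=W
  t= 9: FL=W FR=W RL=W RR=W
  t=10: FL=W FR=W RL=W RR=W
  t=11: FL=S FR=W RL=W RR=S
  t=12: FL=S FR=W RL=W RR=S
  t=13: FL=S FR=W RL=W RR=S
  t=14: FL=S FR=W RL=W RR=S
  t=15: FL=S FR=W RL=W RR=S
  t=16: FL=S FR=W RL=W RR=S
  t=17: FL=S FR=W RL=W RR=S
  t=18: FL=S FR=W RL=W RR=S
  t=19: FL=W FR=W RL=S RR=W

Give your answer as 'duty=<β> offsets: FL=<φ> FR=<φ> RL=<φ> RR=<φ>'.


duty β = stance ticks per leg = 8
FL: stance ticks = 8; W→S at t=11 → φ=9
FR: stance ticks = 8; W→S at t=1 → φ=19
RL: stance ticks = 8; W→S at t=19 → φ=1
RR: stance ticks = 8; W→S at t=11 → φ=9

duty=8 offsets: FL=9 FR=19 RL=1 RR=9


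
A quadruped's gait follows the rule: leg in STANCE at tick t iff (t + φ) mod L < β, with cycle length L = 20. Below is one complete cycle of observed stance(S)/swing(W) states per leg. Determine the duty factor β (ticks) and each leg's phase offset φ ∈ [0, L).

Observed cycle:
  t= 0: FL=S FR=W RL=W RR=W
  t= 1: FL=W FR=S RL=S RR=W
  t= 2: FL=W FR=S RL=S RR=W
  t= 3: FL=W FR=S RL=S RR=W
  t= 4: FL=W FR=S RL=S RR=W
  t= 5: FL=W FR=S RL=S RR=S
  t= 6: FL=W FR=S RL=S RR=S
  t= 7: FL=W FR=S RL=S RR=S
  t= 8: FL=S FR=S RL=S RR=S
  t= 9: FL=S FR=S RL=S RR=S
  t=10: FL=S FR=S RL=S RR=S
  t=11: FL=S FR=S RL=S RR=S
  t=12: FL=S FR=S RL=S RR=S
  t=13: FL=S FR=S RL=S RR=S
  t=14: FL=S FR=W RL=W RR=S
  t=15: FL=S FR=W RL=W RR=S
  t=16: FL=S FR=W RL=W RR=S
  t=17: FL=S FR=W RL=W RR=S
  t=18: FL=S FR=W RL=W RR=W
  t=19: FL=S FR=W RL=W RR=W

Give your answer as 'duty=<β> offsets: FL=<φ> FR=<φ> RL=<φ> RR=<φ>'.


duty β = stance ticks per leg = 13
FL: stance ticks = 13; W→S at t=8 → φ=12
FR: stance ticks = 13; W→S at t=1 → φ=19
RL: stance ticks = 13; W→S at t=1 → φ=19
RR: stance ticks = 13; W→S at t=5 → φ=15

duty=13 offsets: FL=12 FR=19 RL=19 RR=15


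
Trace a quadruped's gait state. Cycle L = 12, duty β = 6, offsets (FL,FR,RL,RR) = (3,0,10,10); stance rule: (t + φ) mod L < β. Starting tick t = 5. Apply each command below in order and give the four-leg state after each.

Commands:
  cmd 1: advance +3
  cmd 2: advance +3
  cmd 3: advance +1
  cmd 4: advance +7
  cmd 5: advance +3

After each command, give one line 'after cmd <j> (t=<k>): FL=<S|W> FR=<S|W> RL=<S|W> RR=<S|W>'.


after cmd 1 (t=8): FL=W FR=W RL=W RR=W
after cmd 2 (t=11): FL=S FR=W RL=W RR=W
after cmd 3 (t=12): FL=S FR=S RL=W RR=W
after cmd 4 (t=19): FL=W FR=W RL=S RR=S
after cmd 5 (t=22): FL=S FR=W RL=W RR=W

start t=5: FL=W FR=S RL=S RR=S
cmd 1: advance +3 → t=8, phase=(11,8,6,6) → FL=W FR=W RL=W RR=W
cmd 2: advance +3 → t=11, phase=(2,11,9,9) → FL=S FR=W RL=W RR=W
cmd 3: advance +1 → t=12, phase=(3,0,10,10) → FL=S FR=S RL=W RR=W
cmd 4: advance +7 → t=19, phase=(10,7,5,5) → FL=W FR=W RL=S RR=S
cmd 5: advance +3 → t=22, phase=(1,10,8,8) → FL=S FR=W RL=W RR=W


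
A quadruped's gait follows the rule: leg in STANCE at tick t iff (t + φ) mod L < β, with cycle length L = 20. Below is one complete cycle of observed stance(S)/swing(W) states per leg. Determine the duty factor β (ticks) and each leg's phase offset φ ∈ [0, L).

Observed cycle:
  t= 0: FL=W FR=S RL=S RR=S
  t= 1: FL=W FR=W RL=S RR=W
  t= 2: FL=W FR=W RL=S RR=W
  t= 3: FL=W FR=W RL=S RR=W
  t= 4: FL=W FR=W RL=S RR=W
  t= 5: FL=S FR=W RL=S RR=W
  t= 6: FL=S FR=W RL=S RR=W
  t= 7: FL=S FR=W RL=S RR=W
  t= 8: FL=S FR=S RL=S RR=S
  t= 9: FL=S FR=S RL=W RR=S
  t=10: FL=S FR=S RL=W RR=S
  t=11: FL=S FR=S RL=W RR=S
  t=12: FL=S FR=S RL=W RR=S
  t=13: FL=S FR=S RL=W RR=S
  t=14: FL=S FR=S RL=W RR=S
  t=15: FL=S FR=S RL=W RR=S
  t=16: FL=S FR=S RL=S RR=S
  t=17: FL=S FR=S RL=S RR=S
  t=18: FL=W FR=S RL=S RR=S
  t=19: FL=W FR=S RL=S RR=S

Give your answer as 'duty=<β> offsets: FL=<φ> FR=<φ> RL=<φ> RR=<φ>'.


duty β = stance ticks per leg = 13
FL: stance ticks = 13; W→S at t=5 → φ=15
FR: stance ticks = 13; W→S at t=8 → φ=12
RL: stance ticks = 13; W→S at t=16 → φ=4
RR: stance ticks = 13; W→S at t=8 → φ=12

duty=13 offsets: FL=15 FR=12 RL=4 RR=12


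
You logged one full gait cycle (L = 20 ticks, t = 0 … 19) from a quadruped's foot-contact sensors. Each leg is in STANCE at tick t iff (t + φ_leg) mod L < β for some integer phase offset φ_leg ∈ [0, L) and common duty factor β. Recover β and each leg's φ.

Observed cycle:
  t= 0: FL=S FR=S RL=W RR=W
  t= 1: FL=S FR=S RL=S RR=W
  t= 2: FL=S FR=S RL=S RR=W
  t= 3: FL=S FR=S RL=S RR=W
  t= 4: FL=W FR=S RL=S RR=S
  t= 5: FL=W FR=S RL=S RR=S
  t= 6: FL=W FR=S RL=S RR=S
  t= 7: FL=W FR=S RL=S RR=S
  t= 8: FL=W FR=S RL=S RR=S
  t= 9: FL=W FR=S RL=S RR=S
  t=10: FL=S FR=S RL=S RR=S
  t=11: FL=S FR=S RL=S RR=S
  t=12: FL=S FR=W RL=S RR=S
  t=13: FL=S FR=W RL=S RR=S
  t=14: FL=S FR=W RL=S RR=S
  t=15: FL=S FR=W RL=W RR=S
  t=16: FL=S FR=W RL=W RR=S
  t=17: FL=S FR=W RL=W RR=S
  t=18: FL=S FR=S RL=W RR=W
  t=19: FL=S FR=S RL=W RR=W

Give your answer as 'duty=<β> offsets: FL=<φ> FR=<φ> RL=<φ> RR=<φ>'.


duty β = stance ticks per leg = 14
FL: stance ticks = 14; W→S at t=10 → φ=10
FR: stance ticks = 14; W→S at t=18 → φ=2
RL: stance ticks = 14; W→S at t=1 → φ=19
RR: stance ticks = 14; W→S at t=4 → φ=16

duty=14 offsets: FL=10 FR=2 RL=19 RR=16


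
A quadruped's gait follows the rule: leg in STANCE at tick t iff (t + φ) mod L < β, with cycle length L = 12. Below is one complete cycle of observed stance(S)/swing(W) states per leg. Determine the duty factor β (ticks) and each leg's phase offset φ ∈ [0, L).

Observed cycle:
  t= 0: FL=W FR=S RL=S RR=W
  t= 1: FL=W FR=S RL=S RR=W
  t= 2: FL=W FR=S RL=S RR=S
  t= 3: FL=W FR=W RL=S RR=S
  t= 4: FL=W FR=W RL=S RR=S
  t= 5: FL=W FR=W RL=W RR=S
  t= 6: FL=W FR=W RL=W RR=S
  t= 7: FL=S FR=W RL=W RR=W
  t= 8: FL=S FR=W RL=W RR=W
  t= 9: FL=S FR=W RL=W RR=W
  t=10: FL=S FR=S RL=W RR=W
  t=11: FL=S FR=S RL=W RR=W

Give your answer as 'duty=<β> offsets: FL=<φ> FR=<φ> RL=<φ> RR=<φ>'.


duty β = stance ticks per leg = 5
FL: stance ticks = 5; W→S at t=7 → φ=5
FR: stance ticks = 5; W→S at t=10 → φ=2
RL: stance ticks = 5; W→S at t=0 → φ=0
RR: stance ticks = 5; W→S at t=2 → φ=10

duty=5 offsets: FL=5 FR=2 RL=0 RR=10


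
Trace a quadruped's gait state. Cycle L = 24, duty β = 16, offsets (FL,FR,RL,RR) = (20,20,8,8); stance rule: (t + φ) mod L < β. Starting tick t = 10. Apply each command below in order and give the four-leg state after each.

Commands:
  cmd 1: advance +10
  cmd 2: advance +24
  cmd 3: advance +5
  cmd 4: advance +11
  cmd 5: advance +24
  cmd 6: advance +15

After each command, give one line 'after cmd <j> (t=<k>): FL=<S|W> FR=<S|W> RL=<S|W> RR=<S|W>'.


start t=10: FL=S FR=S RL=W RR=W
cmd 1: advance +10 → t=20, phase=(16,16,4,4) → FL=W FR=W RL=S RR=S
cmd 2: advance +24 → t=44, phase=(16,16,4,4) → FL=W FR=W RL=S RR=S
cmd 3: advance +5 → t=49, phase=(21,21,9,9) → FL=W FR=W RL=S RR=S
cmd 4: advance +11 → t=60, phase=(8,8,20,20) → FL=S FR=S RL=W RR=W
cmd 5: advance +24 → t=84, phase=(8,8,20,20) → FL=S FR=S RL=W RR=W
cmd 6: advance +15 → t=99, phase=(23,23,11,11) → FL=W FR=W RL=S RR=S

after cmd 1 (t=20): FL=W FR=W RL=S RR=S
after cmd 2 (t=44): FL=W FR=W RL=S RR=S
after cmd 3 (t=49): FL=W FR=W RL=S RR=S
after cmd 4 (t=60): FL=S FR=S RL=W RR=W
after cmd 5 (t=84): FL=S FR=S RL=W RR=W
after cmd 6 (t=99): FL=W FR=W RL=S RR=S


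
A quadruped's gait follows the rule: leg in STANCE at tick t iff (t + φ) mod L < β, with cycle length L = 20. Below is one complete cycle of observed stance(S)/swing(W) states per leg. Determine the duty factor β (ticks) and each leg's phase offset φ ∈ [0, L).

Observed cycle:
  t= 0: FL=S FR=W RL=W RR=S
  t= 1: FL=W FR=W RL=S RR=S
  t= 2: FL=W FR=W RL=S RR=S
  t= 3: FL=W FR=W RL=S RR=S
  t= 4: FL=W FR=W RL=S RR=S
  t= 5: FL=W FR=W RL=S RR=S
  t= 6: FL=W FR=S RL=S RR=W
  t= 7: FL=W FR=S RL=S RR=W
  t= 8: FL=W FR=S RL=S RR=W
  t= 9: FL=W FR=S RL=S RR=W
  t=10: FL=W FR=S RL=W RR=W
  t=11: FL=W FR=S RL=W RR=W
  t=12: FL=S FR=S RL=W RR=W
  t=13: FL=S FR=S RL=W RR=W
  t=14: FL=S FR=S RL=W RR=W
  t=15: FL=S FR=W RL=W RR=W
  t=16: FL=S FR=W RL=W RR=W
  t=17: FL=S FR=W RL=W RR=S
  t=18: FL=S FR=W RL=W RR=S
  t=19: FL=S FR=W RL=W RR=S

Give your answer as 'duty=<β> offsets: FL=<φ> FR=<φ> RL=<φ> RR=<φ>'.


duty β = stance ticks per leg = 9
FL: stance ticks = 9; W→S at t=12 → φ=8
FR: stance ticks = 9; W→S at t=6 → φ=14
RL: stance ticks = 9; W→S at t=1 → φ=19
RR: stance ticks = 9; W→S at t=17 → φ=3

duty=9 offsets: FL=8 FR=14 RL=19 RR=3


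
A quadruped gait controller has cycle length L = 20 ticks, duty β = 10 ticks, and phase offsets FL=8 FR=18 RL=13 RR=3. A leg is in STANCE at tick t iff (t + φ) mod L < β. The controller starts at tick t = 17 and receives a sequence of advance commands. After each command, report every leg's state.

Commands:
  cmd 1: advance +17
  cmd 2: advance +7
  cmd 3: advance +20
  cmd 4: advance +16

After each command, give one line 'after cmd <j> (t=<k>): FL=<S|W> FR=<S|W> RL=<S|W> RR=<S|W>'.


start t=17: FL=S FR=W RL=W RR=S
cmd 1: advance +17 → t=34, phase=(2,12,7,17) → FL=S FR=W RL=S RR=W
cmd 2: advance +7 → t=41, phase=(9,19,14,4) → FL=S FR=W RL=W RR=S
cmd 3: advance +20 → t=61, phase=(9,19,14,4) → FL=S FR=W RL=W RR=S
cmd 4: advance +16 → t=77, phase=(5,15,10,0) → FL=S FR=W RL=W RR=S

after cmd 1 (t=34): FL=S FR=W RL=S RR=W
after cmd 2 (t=41): FL=S FR=W RL=W RR=S
after cmd 3 (t=61): FL=S FR=W RL=W RR=S
after cmd 4 (t=77): FL=S FR=W RL=W RR=S


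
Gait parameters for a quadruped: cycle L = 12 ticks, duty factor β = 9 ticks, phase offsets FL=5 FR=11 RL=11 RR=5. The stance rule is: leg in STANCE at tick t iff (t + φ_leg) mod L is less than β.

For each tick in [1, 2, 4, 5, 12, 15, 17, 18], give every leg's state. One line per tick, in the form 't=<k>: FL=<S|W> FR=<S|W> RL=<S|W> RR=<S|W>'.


t=1: FL=S FR=S RL=S RR=S
t=2: FL=S FR=S RL=S RR=S
t=4: FL=W FR=S RL=S RR=W
t=5: FL=W FR=S RL=S RR=W
t=12: FL=S FR=W RL=W RR=S
t=15: FL=S FR=S RL=S RR=S
t=17: FL=W FR=S RL=S RR=W
t=18: FL=W FR=S RL=S RR=W

t=1: phase=(6,0,0,6) vs β=9 → FL=S FR=S RL=S RR=S
t=2: phase=(7,1,1,7) vs β=9 → FL=S FR=S RL=S RR=S
t=4: phase=(9,3,3,9) vs β=9 → FL=W FR=S RL=S RR=W
t=5: phase=(10,4,4,10) vs β=9 → FL=W FR=S RL=S RR=W
t=12: phase=(5,11,11,5) vs β=9 → FL=S FR=W RL=W RR=S
t=15: phase=(8,2,2,8) vs β=9 → FL=S FR=S RL=S RR=S
t=17: phase=(10,4,4,10) vs β=9 → FL=W FR=S RL=S RR=W
t=18: phase=(11,5,5,11) vs β=9 → FL=W FR=S RL=S RR=W


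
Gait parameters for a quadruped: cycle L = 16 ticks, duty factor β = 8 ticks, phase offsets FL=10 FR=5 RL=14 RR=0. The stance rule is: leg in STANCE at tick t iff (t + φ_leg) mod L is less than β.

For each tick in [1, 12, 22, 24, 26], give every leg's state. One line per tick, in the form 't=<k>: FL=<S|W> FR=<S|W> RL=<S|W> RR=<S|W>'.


t=1: phase=(11,6,15,1) vs β=8 → FL=W FR=S RL=W RR=S
t=12: phase=(6,1,10,12) vs β=8 → FL=S FR=S RL=W RR=W
t=22: phase=(0,11,4,6) vs β=8 → FL=S FR=W RL=S RR=S
t=24: phase=(2,13,6,8) vs β=8 → FL=S FR=W RL=S RR=W
t=26: phase=(4,15,8,10) vs β=8 → FL=S FR=W RL=W RR=W

t=1: FL=W FR=S RL=W RR=S
t=12: FL=S FR=S RL=W RR=W
t=22: FL=S FR=W RL=S RR=S
t=24: FL=S FR=W RL=S RR=W
t=26: FL=S FR=W RL=W RR=W


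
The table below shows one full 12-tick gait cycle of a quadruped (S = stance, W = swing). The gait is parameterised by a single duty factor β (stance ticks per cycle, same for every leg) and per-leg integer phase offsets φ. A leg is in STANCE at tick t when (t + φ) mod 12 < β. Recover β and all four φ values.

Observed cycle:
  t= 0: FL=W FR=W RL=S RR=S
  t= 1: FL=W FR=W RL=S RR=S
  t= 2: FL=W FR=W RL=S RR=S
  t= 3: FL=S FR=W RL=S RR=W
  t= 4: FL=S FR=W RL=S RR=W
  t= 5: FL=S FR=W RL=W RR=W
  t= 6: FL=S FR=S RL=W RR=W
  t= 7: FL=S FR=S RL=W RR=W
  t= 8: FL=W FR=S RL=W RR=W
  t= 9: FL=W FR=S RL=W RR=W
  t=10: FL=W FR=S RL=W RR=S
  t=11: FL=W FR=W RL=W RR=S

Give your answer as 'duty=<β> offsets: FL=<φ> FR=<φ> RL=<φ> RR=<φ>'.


duty=5 offsets: FL=9 FR=6 RL=0 RR=2

duty β = stance ticks per leg = 5
FL: stance ticks = 5; W→S at t=3 → φ=9
FR: stance ticks = 5; W→S at t=6 → φ=6
RL: stance ticks = 5; W→S at t=0 → φ=0
RR: stance ticks = 5; W→S at t=10 → φ=2


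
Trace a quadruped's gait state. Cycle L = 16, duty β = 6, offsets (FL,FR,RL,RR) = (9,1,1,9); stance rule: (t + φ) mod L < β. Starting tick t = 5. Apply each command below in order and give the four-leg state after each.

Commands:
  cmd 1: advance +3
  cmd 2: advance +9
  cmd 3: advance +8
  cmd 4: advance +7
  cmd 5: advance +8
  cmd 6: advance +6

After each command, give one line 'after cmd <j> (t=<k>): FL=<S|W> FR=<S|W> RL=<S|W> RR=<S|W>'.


after cmd 1 (t=8): FL=S FR=W RL=W RR=S
after cmd 2 (t=17): FL=W FR=S RL=S RR=W
after cmd 3 (t=25): FL=S FR=W RL=W RR=S
after cmd 4 (t=32): FL=W FR=S RL=S RR=W
after cmd 5 (t=40): FL=S FR=W RL=W RR=S
after cmd 6 (t=46): FL=W FR=W RL=W RR=W

start t=5: FL=W FR=W RL=W RR=W
cmd 1: advance +3 → t=8, phase=(1,9,9,1) → FL=S FR=W RL=W RR=S
cmd 2: advance +9 → t=17, phase=(10,2,2,10) → FL=W FR=S RL=S RR=W
cmd 3: advance +8 → t=25, phase=(2,10,10,2) → FL=S FR=W RL=W RR=S
cmd 4: advance +7 → t=32, phase=(9,1,1,9) → FL=W FR=S RL=S RR=W
cmd 5: advance +8 → t=40, phase=(1,9,9,1) → FL=S FR=W RL=W RR=S
cmd 6: advance +6 → t=46, phase=(7,15,15,7) → FL=W FR=W RL=W RR=W


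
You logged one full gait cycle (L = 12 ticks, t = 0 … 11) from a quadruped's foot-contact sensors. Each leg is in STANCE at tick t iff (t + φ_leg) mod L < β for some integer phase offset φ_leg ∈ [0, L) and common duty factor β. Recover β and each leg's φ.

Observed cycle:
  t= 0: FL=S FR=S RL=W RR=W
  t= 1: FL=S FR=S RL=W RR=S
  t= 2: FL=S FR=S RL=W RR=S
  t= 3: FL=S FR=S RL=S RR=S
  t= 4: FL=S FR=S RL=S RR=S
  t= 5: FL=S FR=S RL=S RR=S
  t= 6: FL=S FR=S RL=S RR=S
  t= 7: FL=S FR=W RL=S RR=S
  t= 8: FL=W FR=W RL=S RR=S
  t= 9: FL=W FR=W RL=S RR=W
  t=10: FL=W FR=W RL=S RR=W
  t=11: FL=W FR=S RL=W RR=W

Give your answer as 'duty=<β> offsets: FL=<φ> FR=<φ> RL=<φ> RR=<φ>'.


duty=8 offsets: FL=0 FR=1 RL=9 RR=11

duty β = stance ticks per leg = 8
FL: stance ticks = 8; W→S at t=0 → φ=0
FR: stance ticks = 8; W→S at t=11 → φ=1
RL: stance ticks = 8; W→S at t=3 → φ=9
RR: stance ticks = 8; W→S at t=1 → φ=11


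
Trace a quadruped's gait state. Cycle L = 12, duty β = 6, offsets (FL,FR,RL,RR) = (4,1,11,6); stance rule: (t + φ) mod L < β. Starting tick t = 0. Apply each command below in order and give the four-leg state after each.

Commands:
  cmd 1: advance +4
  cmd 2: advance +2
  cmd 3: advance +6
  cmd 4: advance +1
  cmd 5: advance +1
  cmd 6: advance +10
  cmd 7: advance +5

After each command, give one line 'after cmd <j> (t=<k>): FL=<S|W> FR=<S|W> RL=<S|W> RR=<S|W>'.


after cmd 1 (t=4): FL=W FR=S RL=S RR=W
after cmd 2 (t=6): FL=W FR=W RL=S RR=S
after cmd 3 (t=12): FL=S FR=S RL=W RR=W
after cmd 4 (t=13): FL=S FR=S RL=S RR=W
after cmd 5 (t=14): FL=W FR=S RL=S RR=W
after cmd 6 (t=24): FL=S FR=S RL=W RR=W
after cmd 7 (t=29): FL=W FR=W RL=S RR=W

start t=0: FL=S FR=S RL=W RR=W
cmd 1: advance +4 → t=4, phase=(8,5,3,10) → FL=W FR=S RL=S RR=W
cmd 2: advance +2 → t=6, phase=(10,7,5,0) → FL=W FR=W RL=S RR=S
cmd 3: advance +6 → t=12, phase=(4,1,11,6) → FL=S FR=S RL=W RR=W
cmd 4: advance +1 → t=13, phase=(5,2,0,7) → FL=S FR=S RL=S RR=W
cmd 5: advance +1 → t=14, phase=(6,3,1,8) → FL=W FR=S RL=S RR=W
cmd 6: advance +10 → t=24, phase=(4,1,11,6) → FL=S FR=S RL=W RR=W
cmd 7: advance +5 → t=29, phase=(9,6,4,11) → FL=W FR=W RL=S RR=W


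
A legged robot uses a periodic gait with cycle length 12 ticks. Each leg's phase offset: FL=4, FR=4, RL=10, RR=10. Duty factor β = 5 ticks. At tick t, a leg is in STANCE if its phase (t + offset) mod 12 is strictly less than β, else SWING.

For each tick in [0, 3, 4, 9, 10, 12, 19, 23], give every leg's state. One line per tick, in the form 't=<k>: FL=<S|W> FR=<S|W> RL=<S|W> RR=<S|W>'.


t=0: FL=S FR=S RL=W RR=W
t=3: FL=W FR=W RL=S RR=S
t=4: FL=W FR=W RL=S RR=S
t=9: FL=S FR=S RL=W RR=W
t=10: FL=S FR=S RL=W RR=W
t=12: FL=S FR=S RL=W RR=W
t=19: FL=W FR=W RL=W RR=W
t=23: FL=S FR=S RL=W RR=W

t=0: phase=(4,4,10,10) vs β=5 → FL=S FR=S RL=W RR=W
t=3: phase=(7,7,1,1) vs β=5 → FL=W FR=W RL=S RR=S
t=4: phase=(8,8,2,2) vs β=5 → FL=W FR=W RL=S RR=S
t=9: phase=(1,1,7,7) vs β=5 → FL=S FR=S RL=W RR=W
t=10: phase=(2,2,8,8) vs β=5 → FL=S FR=S RL=W RR=W
t=12: phase=(4,4,10,10) vs β=5 → FL=S FR=S RL=W RR=W
t=19: phase=(11,11,5,5) vs β=5 → FL=W FR=W RL=W RR=W
t=23: phase=(3,3,9,9) vs β=5 → FL=S FR=S RL=W RR=W


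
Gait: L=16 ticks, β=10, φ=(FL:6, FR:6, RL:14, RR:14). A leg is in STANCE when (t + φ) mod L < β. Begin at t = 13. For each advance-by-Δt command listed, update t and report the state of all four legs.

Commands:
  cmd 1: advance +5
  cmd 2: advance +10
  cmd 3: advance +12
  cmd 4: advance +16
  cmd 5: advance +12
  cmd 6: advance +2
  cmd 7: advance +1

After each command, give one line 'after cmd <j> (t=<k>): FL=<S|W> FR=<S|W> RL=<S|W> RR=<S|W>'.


after cmd 1 (t=18): FL=S FR=S RL=S RR=S
after cmd 2 (t=28): FL=S FR=S RL=W RR=W
after cmd 3 (t=40): FL=W FR=W RL=S RR=S
after cmd 4 (t=56): FL=W FR=W RL=S RR=S
after cmd 5 (t=68): FL=W FR=W RL=S RR=S
after cmd 6 (t=70): FL=W FR=W RL=S RR=S
after cmd 7 (t=71): FL=W FR=W RL=S RR=S

start t=13: FL=S FR=S RL=W RR=W
cmd 1: advance +5 → t=18, phase=(8,8,0,0) → FL=S FR=S RL=S RR=S
cmd 2: advance +10 → t=28, phase=(2,2,10,10) → FL=S FR=S RL=W RR=W
cmd 3: advance +12 → t=40, phase=(14,14,6,6) → FL=W FR=W RL=S RR=S
cmd 4: advance +16 → t=56, phase=(14,14,6,6) → FL=W FR=W RL=S RR=S
cmd 5: advance +12 → t=68, phase=(10,10,2,2) → FL=W FR=W RL=S RR=S
cmd 6: advance +2 → t=70, phase=(12,12,4,4) → FL=W FR=W RL=S RR=S
cmd 7: advance +1 → t=71, phase=(13,13,5,5) → FL=W FR=W RL=S RR=S


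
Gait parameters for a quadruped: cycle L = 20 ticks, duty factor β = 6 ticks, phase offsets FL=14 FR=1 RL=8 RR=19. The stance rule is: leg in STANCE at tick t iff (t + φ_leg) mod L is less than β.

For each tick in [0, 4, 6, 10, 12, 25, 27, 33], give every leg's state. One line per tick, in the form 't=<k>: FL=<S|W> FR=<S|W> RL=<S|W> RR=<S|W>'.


t=0: FL=W FR=S RL=W RR=W
t=4: FL=W FR=S RL=W RR=S
t=6: FL=S FR=W RL=W RR=S
t=10: FL=S FR=W RL=W RR=W
t=12: FL=W FR=W RL=S RR=W
t=25: FL=W FR=W RL=W RR=S
t=27: FL=S FR=W RL=W RR=W
t=33: FL=W FR=W RL=S RR=W

t=0: phase=(14,1,8,19) vs β=6 → FL=W FR=S RL=W RR=W
t=4: phase=(18,5,12,3) vs β=6 → FL=W FR=S RL=W RR=S
t=6: phase=(0,7,14,5) vs β=6 → FL=S FR=W RL=W RR=S
t=10: phase=(4,11,18,9) vs β=6 → FL=S FR=W RL=W RR=W
t=12: phase=(6,13,0,11) vs β=6 → FL=W FR=W RL=S RR=W
t=25: phase=(19,6,13,4) vs β=6 → FL=W FR=W RL=W RR=S
t=27: phase=(1,8,15,6) vs β=6 → FL=S FR=W RL=W RR=W
t=33: phase=(7,14,1,12) vs β=6 → FL=W FR=W RL=S RR=W


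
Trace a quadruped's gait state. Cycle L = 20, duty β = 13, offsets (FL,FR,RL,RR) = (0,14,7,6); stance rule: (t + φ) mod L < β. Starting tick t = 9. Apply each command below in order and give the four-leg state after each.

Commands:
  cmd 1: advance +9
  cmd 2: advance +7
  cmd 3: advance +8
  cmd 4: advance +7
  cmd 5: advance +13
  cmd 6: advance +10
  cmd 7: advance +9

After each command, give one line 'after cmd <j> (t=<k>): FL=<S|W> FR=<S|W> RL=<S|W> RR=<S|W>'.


after cmd 1 (t=18): FL=W FR=S RL=S RR=S
after cmd 2 (t=25): FL=S FR=W RL=S RR=S
after cmd 3 (t=33): FL=W FR=S RL=S RR=W
after cmd 4 (t=40): FL=S FR=W RL=S RR=S
after cmd 5 (t=53): FL=W FR=S RL=S RR=W
after cmd 6 (t=63): FL=S FR=W RL=S RR=S
after cmd 7 (t=72): FL=S FR=S RL=W RR=W

start t=9: FL=S FR=S RL=W RR=W
cmd 1: advance +9 → t=18, phase=(18,12,5,4) → FL=W FR=S RL=S RR=S
cmd 2: advance +7 → t=25, phase=(5,19,12,11) → FL=S FR=W RL=S RR=S
cmd 3: advance +8 → t=33, phase=(13,7,0,19) → FL=W FR=S RL=S RR=W
cmd 4: advance +7 → t=40, phase=(0,14,7,6) → FL=S FR=W RL=S RR=S
cmd 5: advance +13 → t=53, phase=(13,7,0,19) → FL=W FR=S RL=S RR=W
cmd 6: advance +10 → t=63, phase=(3,17,10,9) → FL=S FR=W RL=S RR=S
cmd 7: advance +9 → t=72, phase=(12,6,19,18) → FL=S FR=S RL=W RR=W


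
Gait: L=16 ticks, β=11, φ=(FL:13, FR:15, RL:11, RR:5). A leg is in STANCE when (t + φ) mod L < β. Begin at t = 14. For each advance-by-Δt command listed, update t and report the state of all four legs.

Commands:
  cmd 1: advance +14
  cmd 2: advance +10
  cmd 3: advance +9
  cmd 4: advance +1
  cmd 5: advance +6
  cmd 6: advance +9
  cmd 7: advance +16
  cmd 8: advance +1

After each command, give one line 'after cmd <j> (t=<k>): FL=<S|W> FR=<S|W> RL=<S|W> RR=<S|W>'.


start t=14: FL=W FR=W RL=S RR=S
cmd 1: advance +14 → t=28, phase=(9,11,7,1) → FL=S FR=W RL=S RR=S
cmd 2: advance +10 → t=38, phase=(3,5,1,11) → FL=S FR=S RL=S RR=W
cmd 3: advance +9 → t=47, phase=(12,14,10,4) → FL=W FR=W RL=S RR=S
cmd 4: advance +1 → t=48, phase=(13,15,11,5) → FL=W FR=W RL=W RR=S
cmd 5: advance +6 → t=54, phase=(3,5,1,11) → FL=S FR=S RL=S RR=W
cmd 6: advance +9 → t=63, phase=(12,14,10,4) → FL=W FR=W RL=S RR=S
cmd 7: advance +16 → t=79, phase=(12,14,10,4) → FL=W FR=W RL=S RR=S
cmd 8: advance +1 → t=80, phase=(13,15,11,5) → FL=W FR=W RL=W RR=S

after cmd 1 (t=28): FL=S FR=W RL=S RR=S
after cmd 2 (t=38): FL=S FR=S RL=S RR=W
after cmd 3 (t=47): FL=W FR=W RL=S RR=S
after cmd 4 (t=48): FL=W FR=W RL=W RR=S
after cmd 5 (t=54): FL=S FR=S RL=S RR=W
after cmd 6 (t=63): FL=W FR=W RL=S RR=S
after cmd 7 (t=79): FL=W FR=W RL=S RR=S
after cmd 8 (t=80): FL=W FR=W RL=W RR=S


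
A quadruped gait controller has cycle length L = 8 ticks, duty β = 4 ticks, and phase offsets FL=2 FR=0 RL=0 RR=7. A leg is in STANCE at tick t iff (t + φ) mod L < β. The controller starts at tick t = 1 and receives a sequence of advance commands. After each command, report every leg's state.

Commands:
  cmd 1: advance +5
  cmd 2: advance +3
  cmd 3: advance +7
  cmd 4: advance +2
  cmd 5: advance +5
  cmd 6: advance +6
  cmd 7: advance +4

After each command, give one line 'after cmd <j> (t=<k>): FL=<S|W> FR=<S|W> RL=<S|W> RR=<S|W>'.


start t=1: FL=S FR=S RL=S RR=S
cmd 1: advance +5 → t=6, phase=(0,6,6,5) → FL=S FR=W RL=W RR=W
cmd 2: advance +3 → t=9, phase=(3,1,1,0) → FL=S FR=S RL=S RR=S
cmd 3: advance +7 → t=16, phase=(2,0,0,7) → FL=S FR=S RL=S RR=W
cmd 4: advance +2 → t=18, phase=(4,2,2,1) → FL=W FR=S RL=S RR=S
cmd 5: advance +5 → t=23, phase=(1,7,7,6) → FL=S FR=W RL=W RR=W
cmd 6: advance +6 → t=29, phase=(7,5,5,4) → FL=W FR=W RL=W RR=W
cmd 7: advance +4 → t=33, phase=(3,1,1,0) → FL=S FR=S RL=S RR=S

after cmd 1 (t=6): FL=S FR=W RL=W RR=W
after cmd 2 (t=9): FL=S FR=S RL=S RR=S
after cmd 3 (t=16): FL=S FR=S RL=S RR=W
after cmd 4 (t=18): FL=W FR=S RL=S RR=S
after cmd 5 (t=23): FL=S FR=W RL=W RR=W
after cmd 6 (t=29): FL=W FR=W RL=W RR=W
after cmd 7 (t=33): FL=S FR=S RL=S RR=S


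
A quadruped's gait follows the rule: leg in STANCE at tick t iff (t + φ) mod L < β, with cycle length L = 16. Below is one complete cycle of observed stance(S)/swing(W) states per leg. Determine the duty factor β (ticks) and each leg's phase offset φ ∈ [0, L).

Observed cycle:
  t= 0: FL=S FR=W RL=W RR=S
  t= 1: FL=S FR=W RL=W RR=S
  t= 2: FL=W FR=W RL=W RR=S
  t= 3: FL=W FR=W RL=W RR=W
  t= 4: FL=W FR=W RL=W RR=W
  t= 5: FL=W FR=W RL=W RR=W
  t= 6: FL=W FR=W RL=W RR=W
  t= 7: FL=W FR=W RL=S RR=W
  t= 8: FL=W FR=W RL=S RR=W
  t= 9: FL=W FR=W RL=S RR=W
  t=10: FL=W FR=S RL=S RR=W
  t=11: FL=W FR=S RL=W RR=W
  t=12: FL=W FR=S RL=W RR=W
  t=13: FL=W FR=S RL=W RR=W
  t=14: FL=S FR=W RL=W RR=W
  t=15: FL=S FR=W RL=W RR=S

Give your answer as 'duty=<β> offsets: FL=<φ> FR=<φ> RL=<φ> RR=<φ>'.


duty β = stance ticks per leg = 4
FL: stance ticks = 4; W→S at t=14 → φ=2
FR: stance ticks = 4; W→S at t=10 → φ=6
RL: stance ticks = 4; W→S at t=7 → φ=9
RR: stance ticks = 4; W→S at t=15 → φ=1

duty=4 offsets: FL=2 FR=6 RL=9 RR=1


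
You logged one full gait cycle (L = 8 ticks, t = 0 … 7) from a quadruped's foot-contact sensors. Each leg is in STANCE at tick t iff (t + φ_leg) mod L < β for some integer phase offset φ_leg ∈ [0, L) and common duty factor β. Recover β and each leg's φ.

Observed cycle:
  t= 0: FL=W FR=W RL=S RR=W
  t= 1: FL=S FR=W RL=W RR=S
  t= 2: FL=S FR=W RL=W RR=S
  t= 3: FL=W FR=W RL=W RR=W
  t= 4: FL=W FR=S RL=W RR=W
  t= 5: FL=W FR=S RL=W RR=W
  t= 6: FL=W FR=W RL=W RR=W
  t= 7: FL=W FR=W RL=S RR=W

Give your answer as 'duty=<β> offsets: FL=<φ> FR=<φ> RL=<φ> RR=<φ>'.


duty β = stance ticks per leg = 2
FL: stance ticks = 2; W→S at t=1 → φ=7
FR: stance ticks = 2; W→S at t=4 → φ=4
RL: stance ticks = 2; W→S at t=7 → φ=1
RR: stance ticks = 2; W→S at t=1 → φ=7

duty=2 offsets: FL=7 FR=4 RL=1 RR=7


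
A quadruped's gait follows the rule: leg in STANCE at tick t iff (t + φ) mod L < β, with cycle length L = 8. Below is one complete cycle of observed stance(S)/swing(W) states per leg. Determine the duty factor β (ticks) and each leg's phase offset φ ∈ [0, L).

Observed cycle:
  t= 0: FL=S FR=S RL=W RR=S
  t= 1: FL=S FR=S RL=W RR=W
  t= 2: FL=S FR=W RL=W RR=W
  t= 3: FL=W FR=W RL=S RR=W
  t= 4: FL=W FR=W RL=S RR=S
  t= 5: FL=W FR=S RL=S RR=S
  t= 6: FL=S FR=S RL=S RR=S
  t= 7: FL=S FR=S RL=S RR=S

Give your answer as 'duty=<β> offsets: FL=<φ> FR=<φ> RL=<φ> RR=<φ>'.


duty=5 offsets: FL=2 FR=3 RL=5 RR=4

duty β = stance ticks per leg = 5
FL: stance ticks = 5; W→S at t=6 → φ=2
FR: stance ticks = 5; W→S at t=5 → φ=3
RL: stance ticks = 5; W→S at t=3 → φ=5
RR: stance ticks = 5; W→S at t=4 → φ=4


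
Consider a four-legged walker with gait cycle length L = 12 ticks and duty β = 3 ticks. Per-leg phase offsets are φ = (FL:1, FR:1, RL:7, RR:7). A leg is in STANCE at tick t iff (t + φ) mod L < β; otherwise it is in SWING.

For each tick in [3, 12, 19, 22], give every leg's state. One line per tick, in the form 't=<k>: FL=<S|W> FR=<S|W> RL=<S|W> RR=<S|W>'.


t=3: FL=W FR=W RL=W RR=W
t=12: FL=S FR=S RL=W RR=W
t=19: FL=W FR=W RL=S RR=S
t=22: FL=W FR=W RL=W RR=W

t=3: phase=(4,4,10,10) vs β=3 → FL=W FR=W RL=W RR=W
t=12: phase=(1,1,7,7) vs β=3 → FL=S FR=S RL=W RR=W
t=19: phase=(8,8,2,2) vs β=3 → FL=W FR=W RL=S RR=S
t=22: phase=(11,11,5,5) vs β=3 → FL=W FR=W RL=W RR=W


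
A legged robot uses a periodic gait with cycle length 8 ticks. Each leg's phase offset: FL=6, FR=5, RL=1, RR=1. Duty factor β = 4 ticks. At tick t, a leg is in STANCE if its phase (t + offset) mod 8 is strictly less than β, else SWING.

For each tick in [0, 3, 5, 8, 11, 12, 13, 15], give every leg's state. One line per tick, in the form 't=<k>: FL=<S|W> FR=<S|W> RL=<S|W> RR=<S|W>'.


t=0: phase=(6,5,1,1) vs β=4 → FL=W FR=W RL=S RR=S
t=3: phase=(1,0,4,4) vs β=4 → FL=S FR=S RL=W RR=W
t=5: phase=(3,2,6,6) vs β=4 → FL=S FR=S RL=W RR=W
t=8: phase=(6,5,1,1) vs β=4 → FL=W FR=W RL=S RR=S
t=11: phase=(1,0,4,4) vs β=4 → FL=S FR=S RL=W RR=W
t=12: phase=(2,1,5,5) vs β=4 → FL=S FR=S RL=W RR=W
t=13: phase=(3,2,6,6) vs β=4 → FL=S FR=S RL=W RR=W
t=15: phase=(5,4,0,0) vs β=4 → FL=W FR=W RL=S RR=S

t=0: FL=W FR=W RL=S RR=S
t=3: FL=S FR=S RL=W RR=W
t=5: FL=S FR=S RL=W RR=W
t=8: FL=W FR=W RL=S RR=S
t=11: FL=S FR=S RL=W RR=W
t=12: FL=S FR=S RL=W RR=W
t=13: FL=S FR=S RL=W RR=W
t=15: FL=W FR=W RL=S RR=S


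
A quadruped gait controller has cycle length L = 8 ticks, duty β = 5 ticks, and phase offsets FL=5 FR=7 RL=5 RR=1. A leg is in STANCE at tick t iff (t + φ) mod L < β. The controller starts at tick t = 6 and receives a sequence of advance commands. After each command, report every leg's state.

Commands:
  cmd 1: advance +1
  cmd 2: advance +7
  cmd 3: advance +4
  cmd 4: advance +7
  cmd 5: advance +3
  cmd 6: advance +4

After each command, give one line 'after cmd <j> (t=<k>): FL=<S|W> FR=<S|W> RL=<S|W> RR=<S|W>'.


start t=6: FL=S FR=W RL=S RR=W
cmd 1: advance +1 → t=7, phase=(4,6,4,0) → FL=S FR=W RL=S RR=S
cmd 2: advance +7 → t=14, phase=(3,5,3,7) → FL=S FR=W RL=S RR=W
cmd 3: advance +4 → t=18, phase=(7,1,7,3) → FL=W FR=S RL=W RR=S
cmd 4: advance +7 → t=25, phase=(6,0,6,2) → FL=W FR=S RL=W RR=S
cmd 5: advance +3 → t=28, phase=(1,3,1,5) → FL=S FR=S RL=S RR=W
cmd 6: advance +4 → t=32, phase=(5,7,5,1) → FL=W FR=W RL=W RR=S

after cmd 1 (t=7): FL=S FR=W RL=S RR=S
after cmd 2 (t=14): FL=S FR=W RL=S RR=W
after cmd 3 (t=18): FL=W FR=S RL=W RR=S
after cmd 4 (t=25): FL=W FR=S RL=W RR=S
after cmd 5 (t=28): FL=S FR=S RL=S RR=W
after cmd 6 (t=32): FL=W FR=W RL=W RR=S


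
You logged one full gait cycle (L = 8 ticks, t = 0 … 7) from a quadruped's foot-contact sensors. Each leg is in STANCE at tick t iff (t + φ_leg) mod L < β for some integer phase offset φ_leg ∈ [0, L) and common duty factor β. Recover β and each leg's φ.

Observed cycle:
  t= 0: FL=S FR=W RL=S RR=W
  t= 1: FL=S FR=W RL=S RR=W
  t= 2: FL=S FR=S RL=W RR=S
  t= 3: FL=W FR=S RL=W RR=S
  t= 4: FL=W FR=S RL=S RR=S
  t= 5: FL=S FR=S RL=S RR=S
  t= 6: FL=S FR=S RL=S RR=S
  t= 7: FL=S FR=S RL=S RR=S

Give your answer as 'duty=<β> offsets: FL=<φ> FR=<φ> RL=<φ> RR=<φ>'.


duty=6 offsets: FL=3 FR=6 RL=4 RR=6

duty β = stance ticks per leg = 6
FL: stance ticks = 6; W→S at t=5 → φ=3
FR: stance ticks = 6; W→S at t=2 → φ=6
RL: stance ticks = 6; W→S at t=4 → φ=4
RR: stance ticks = 6; W→S at t=2 → φ=6


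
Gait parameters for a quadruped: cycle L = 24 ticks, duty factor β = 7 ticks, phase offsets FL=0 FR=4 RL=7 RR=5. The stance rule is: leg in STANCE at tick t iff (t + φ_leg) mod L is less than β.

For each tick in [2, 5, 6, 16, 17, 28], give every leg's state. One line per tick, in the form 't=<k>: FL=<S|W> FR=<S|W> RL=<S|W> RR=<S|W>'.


t=2: phase=(2,6,9,7) vs β=7 → FL=S FR=S RL=W RR=W
t=5: phase=(5,9,12,10) vs β=7 → FL=S FR=W RL=W RR=W
t=6: phase=(6,10,13,11) vs β=7 → FL=S FR=W RL=W RR=W
t=16: phase=(16,20,23,21) vs β=7 → FL=W FR=W RL=W RR=W
t=17: phase=(17,21,0,22) vs β=7 → FL=W FR=W RL=S RR=W
t=28: phase=(4,8,11,9) vs β=7 → FL=S FR=W RL=W RR=W

t=2: FL=S FR=S RL=W RR=W
t=5: FL=S FR=W RL=W RR=W
t=6: FL=S FR=W RL=W RR=W
t=16: FL=W FR=W RL=W RR=W
t=17: FL=W FR=W RL=S RR=W
t=28: FL=S FR=W RL=W RR=W


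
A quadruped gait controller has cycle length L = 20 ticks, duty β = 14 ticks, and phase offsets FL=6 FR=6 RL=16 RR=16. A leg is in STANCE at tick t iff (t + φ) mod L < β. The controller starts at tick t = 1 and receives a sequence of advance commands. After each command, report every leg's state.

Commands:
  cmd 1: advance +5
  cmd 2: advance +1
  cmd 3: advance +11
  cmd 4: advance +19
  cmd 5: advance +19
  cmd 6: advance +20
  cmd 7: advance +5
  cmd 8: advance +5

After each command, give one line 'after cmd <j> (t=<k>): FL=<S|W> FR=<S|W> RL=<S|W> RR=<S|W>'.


start t=1: FL=S FR=S RL=W RR=W
cmd 1: advance +5 → t=6, phase=(12,12,2,2) → FL=S FR=S RL=S RR=S
cmd 2: advance +1 → t=7, phase=(13,13,3,3) → FL=S FR=S RL=S RR=S
cmd 3: advance +11 → t=18, phase=(4,4,14,14) → FL=S FR=S RL=W RR=W
cmd 4: advance +19 → t=37, phase=(3,3,13,13) → FL=S FR=S RL=S RR=S
cmd 5: advance +19 → t=56, phase=(2,2,12,12) → FL=S FR=S RL=S RR=S
cmd 6: advance +20 → t=76, phase=(2,2,12,12) → FL=S FR=S RL=S RR=S
cmd 7: advance +5 → t=81, phase=(7,7,17,17) → FL=S FR=S RL=W RR=W
cmd 8: advance +5 → t=86, phase=(12,12,2,2) → FL=S FR=S RL=S RR=S

after cmd 1 (t=6): FL=S FR=S RL=S RR=S
after cmd 2 (t=7): FL=S FR=S RL=S RR=S
after cmd 3 (t=18): FL=S FR=S RL=W RR=W
after cmd 4 (t=37): FL=S FR=S RL=S RR=S
after cmd 5 (t=56): FL=S FR=S RL=S RR=S
after cmd 6 (t=76): FL=S FR=S RL=S RR=S
after cmd 7 (t=81): FL=S FR=S RL=W RR=W
after cmd 8 (t=86): FL=S FR=S RL=S RR=S


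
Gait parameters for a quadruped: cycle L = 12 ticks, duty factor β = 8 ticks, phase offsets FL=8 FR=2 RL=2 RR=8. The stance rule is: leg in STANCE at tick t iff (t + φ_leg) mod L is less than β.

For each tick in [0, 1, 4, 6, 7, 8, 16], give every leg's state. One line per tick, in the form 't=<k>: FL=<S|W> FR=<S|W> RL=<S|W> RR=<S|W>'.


t=0: phase=(8,2,2,8) vs β=8 → FL=W FR=S RL=S RR=W
t=1: phase=(9,3,3,9) vs β=8 → FL=W FR=S RL=S RR=W
t=4: phase=(0,6,6,0) vs β=8 → FL=S FR=S RL=S RR=S
t=6: phase=(2,8,8,2) vs β=8 → FL=S FR=W RL=W RR=S
t=7: phase=(3,9,9,3) vs β=8 → FL=S FR=W RL=W RR=S
t=8: phase=(4,10,10,4) vs β=8 → FL=S FR=W RL=W RR=S
t=16: phase=(0,6,6,0) vs β=8 → FL=S FR=S RL=S RR=S

t=0: FL=W FR=S RL=S RR=W
t=1: FL=W FR=S RL=S RR=W
t=4: FL=S FR=S RL=S RR=S
t=6: FL=S FR=W RL=W RR=S
t=7: FL=S FR=W RL=W RR=S
t=8: FL=S FR=W RL=W RR=S
t=16: FL=S FR=S RL=S RR=S


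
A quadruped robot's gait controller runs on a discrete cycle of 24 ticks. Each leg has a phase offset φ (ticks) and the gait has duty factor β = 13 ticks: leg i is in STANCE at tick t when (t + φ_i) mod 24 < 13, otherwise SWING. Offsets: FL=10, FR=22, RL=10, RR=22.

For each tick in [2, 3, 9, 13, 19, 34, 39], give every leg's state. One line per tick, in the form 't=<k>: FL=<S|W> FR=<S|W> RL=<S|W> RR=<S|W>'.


t=2: phase=(12,0,12,0) vs β=13 → FL=S FR=S RL=S RR=S
t=3: phase=(13,1,13,1) vs β=13 → FL=W FR=S RL=W RR=S
t=9: phase=(19,7,19,7) vs β=13 → FL=W FR=S RL=W RR=S
t=13: phase=(23,11,23,11) vs β=13 → FL=W FR=S RL=W RR=S
t=19: phase=(5,17,5,17) vs β=13 → FL=S FR=W RL=S RR=W
t=34: phase=(20,8,20,8) vs β=13 → FL=W FR=S RL=W RR=S
t=39: phase=(1,13,1,13) vs β=13 → FL=S FR=W RL=S RR=W

t=2: FL=S FR=S RL=S RR=S
t=3: FL=W FR=S RL=W RR=S
t=9: FL=W FR=S RL=W RR=S
t=13: FL=W FR=S RL=W RR=S
t=19: FL=S FR=W RL=S RR=W
t=34: FL=W FR=S RL=W RR=S
t=39: FL=S FR=W RL=S RR=W


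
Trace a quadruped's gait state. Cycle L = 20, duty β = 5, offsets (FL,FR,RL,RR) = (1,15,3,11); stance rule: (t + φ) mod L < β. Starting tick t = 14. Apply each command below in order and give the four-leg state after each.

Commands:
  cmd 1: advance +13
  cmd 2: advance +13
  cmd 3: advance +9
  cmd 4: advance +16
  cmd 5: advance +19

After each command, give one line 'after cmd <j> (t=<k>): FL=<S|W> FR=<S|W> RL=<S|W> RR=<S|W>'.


start t=14: FL=W FR=W RL=W RR=W
cmd 1: advance +13 → t=27, phase=(8,2,10,18) → FL=W FR=S RL=W RR=W
cmd 2: advance +13 → t=40, phase=(1,15,3,11) → FL=S FR=W RL=S RR=W
cmd 3: advance +9 → t=49, phase=(10,4,12,0) → FL=W FR=S RL=W RR=S
cmd 4: advance +16 → t=65, phase=(6,0,8,16) → FL=W FR=S RL=W RR=W
cmd 5: advance +19 → t=84, phase=(5,19,7,15) → FL=W FR=W RL=W RR=W

after cmd 1 (t=27): FL=W FR=S RL=W RR=W
after cmd 2 (t=40): FL=S FR=W RL=S RR=W
after cmd 3 (t=49): FL=W FR=S RL=W RR=S
after cmd 4 (t=65): FL=W FR=S RL=W RR=W
after cmd 5 (t=84): FL=W FR=W RL=W RR=W


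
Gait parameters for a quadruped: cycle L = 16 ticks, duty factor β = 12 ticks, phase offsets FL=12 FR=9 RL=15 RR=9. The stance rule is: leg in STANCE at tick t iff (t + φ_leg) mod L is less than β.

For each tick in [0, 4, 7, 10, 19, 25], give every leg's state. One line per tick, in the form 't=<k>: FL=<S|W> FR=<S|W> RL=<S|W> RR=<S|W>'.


t=0: phase=(12,9,15,9) vs β=12 → FL=W FR=S RL=W RR=S
t=4: phase=(0,13,3,13) vs β=12 → FL=S FR=W RL=S RR=W
t=7: phase=(3,0,6,0) vs β=12 → FL=S FR=S RL=S RR=S
t=10: phase=(6,3,9,3) vs β=12 → FL=S FR=S RL=S RR=S
t=19: phase=(15,12,2,12) vs β=12 → FL=W FR=W RL=S RR=W
t=25: phase=(5,2,8,2) vs β=12 → FL=S FR=S RL=S RR=S

t=0: FL=W FR=S RL=W RR=S
t=4: FL=S FR=W RL=S RR=W
t=7: FL=S FR=S RL=S RR=S
t=10: FL=S FR=S RL=S RR=S
t=19: FL=W FR=W RL=S RR=W
t=25: FL=S FR=S RL=S RR=S
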